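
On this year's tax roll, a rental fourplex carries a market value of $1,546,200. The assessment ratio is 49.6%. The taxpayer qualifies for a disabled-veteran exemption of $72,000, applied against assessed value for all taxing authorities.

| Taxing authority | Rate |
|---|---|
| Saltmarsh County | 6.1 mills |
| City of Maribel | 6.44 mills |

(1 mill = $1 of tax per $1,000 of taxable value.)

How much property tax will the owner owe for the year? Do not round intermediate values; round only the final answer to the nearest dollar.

$8,714

Assessed value = $1,546,200 × 0.496 = $766,915.2
Taxable value = $766,915.2 − $72,000 = $694,915.2
Saltmarsh County: $694,915.2 × 0.0061 = $4,238.98272
City of Maribel: $694,915.2 × 0.00644 = $4,475.253888
Total = $4,238.98272 + $4,475.253888 = $8,714.236608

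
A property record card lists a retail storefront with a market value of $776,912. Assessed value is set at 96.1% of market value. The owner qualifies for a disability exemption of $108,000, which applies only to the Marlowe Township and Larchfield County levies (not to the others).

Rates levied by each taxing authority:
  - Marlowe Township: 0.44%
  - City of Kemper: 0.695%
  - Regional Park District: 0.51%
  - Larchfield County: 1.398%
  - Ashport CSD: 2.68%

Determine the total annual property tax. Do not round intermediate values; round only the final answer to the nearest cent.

$40,743.59

Assessed value = $776,912 × 0.961 = $746,612.432
Marlowe Township: ($746,612.432 − $108,000) × 0.0044 = $638,612.432 × 0.0044 = $2,809.8947008
City of Kemper: $746,612.432 × 0.00695 = $5,188.9564024
Regional Park District: $746,612.432 × 0.0051 = $3,807.7234032
Larchfield County: ($746,612.432 − $108,000) × 0.01398 = $638,612.432 × 0.01398 = $8,927.80179936
Ashport CSD: $746,612.432 × 0.0268 = $20,009.2131776
Total = $40,743.58948336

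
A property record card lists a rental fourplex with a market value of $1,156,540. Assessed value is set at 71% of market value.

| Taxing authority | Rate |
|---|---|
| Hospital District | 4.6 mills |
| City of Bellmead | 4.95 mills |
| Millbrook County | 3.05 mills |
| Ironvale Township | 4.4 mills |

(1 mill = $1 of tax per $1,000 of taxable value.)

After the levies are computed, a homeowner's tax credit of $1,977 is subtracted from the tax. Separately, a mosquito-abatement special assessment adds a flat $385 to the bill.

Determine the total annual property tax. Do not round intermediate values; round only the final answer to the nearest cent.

Assessed value = $1,156,540 × 0.71 = $821,143.4
Hospital District: $821,143.4 × 0.0046 = $3,777.25964
City of Bellmead: $821,143.4 × 0.00495 = $4,064.65983
Millbrook County: $821,143.4 × 0.00305 = $2,504.48737
Ironvale Township: $821,143.4 × 0.0044 = $3,613.03096
Levies subtotal = $13,959.4378
After credit = $13,959.4378 − $1,977 = $11,982.4378
Total = $11,982.4378 + $385 = $12,367.4378

$12,367.44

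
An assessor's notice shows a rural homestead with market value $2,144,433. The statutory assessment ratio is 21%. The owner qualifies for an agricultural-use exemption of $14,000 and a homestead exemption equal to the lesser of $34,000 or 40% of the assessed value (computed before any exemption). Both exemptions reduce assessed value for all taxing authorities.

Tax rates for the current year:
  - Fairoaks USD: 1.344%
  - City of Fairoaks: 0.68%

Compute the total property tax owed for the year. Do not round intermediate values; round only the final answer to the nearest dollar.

$8,143

Assessed value = $2,144,433 × 0.21 = $450,330.93
Homestead exemption = min($34,000, 40% × $450,330.93) = min($34,000, $180,132.372) = $34,000 (dollar cap binds)
Taxable value = $450,330.93 − $14,000 − $34,000 = $402,330.93
Fairoaks USD: $402,330.93 × 0.01344 = $5,407.3276992
City of Fairoaks: $402,330.93 × 0.0068 = $2,735.850324
Total = $8,143.1780232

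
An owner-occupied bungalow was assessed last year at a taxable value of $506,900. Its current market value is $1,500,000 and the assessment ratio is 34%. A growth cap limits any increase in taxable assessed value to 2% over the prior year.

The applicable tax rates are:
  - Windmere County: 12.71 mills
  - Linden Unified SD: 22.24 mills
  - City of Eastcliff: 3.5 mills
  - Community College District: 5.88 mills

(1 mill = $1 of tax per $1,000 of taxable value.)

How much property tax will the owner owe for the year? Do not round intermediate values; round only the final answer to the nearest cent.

Uncapped assessed value = $1,500,000 × 0.34 = $510,000
Cap limit = $506,900 × 1.02 = $517,038
Taxable assessed value = min($510,000, $517,038) = $510,000 (cap does not bind)
Windmere County: $510,000 × 0.01271 = $6,482.1
Linden Unified SD: $510,000 × 0.02224 = $11,342.4
City of Eastcliff: $510,000 × 0.0035 = $1,785
Community College District: $510,000 × 0.00588 = $2,998.8
Total = $22,608.3

$22,608.30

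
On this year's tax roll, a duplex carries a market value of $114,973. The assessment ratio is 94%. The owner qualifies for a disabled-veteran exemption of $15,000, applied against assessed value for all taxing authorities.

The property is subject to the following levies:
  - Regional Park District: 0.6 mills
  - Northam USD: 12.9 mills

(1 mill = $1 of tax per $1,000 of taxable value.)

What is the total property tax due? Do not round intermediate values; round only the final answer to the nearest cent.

$1,256.51

Assessed value = $114,973 × 0.94 = $108,074.62
Taxable value = $108,074.62 − $15,000 = $93,074.62
Regional Park District: $93,074.62 × 0.0006 = $55.844772
Northam USD: $93,074.62 × 0.0129 = $1,200.662598
Total = $55.844772 + $1,200.662598 = $1,256.50737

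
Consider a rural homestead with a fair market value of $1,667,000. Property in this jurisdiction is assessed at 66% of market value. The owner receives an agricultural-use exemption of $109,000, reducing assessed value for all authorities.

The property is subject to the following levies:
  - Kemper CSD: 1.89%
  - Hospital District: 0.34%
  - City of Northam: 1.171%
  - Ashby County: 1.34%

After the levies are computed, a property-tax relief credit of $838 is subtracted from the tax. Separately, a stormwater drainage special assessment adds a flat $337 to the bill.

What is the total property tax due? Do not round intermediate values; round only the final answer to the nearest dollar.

Assessed value = $1,667,000 × 0.66 = $1,100,220
Taxable value = $1,100,220 − $109,000 = $991,220
Kemper CSD: $991,220 × 0.0189 = $18,734.058
Hospital District: $991,220 × 0.0034 = $3,370.148
City of Northam: $991,220 × 0.01171 = $11,607.1862
Ashby County: $991,220 × 0.0134 = $13,282.348
Levies subtotal = $46,993.7402
After credit = $46,993.7402 − $838 = $46,155.7402
Total = $46,155.7402 + $337 = $46,492.7402

$46,493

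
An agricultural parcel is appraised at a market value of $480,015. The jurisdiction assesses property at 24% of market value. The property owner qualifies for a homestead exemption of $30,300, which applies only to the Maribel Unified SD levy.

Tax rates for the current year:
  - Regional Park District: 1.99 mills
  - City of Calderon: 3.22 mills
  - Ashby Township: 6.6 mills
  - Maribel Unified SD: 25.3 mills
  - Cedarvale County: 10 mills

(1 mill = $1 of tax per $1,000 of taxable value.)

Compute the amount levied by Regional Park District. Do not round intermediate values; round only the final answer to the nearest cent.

Assessed value = $480,015 × 0.24 = $115,203.6
Regional Park District taxable value = $115,203.6 (exemption does not apply)
Regional Park District levy = $115,203.6 × 0.00199 = $229.255164

$229.26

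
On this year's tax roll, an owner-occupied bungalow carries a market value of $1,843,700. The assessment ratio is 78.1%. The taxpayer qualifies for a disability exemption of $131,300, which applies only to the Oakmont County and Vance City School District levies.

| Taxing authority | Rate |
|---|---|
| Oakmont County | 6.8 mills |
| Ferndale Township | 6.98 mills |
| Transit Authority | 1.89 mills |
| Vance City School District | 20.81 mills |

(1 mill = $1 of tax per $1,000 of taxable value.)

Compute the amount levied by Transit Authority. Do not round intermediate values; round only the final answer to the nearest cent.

Assessed value = $1,843,700 × 0.781 = $1,439,929.7
Transit Authority taxable value = $1,439,929.7 (exemption does not apply)
Transit Authority levy = $1,439,929.7 × 0.00189 = $2,721.467133

$2,721.47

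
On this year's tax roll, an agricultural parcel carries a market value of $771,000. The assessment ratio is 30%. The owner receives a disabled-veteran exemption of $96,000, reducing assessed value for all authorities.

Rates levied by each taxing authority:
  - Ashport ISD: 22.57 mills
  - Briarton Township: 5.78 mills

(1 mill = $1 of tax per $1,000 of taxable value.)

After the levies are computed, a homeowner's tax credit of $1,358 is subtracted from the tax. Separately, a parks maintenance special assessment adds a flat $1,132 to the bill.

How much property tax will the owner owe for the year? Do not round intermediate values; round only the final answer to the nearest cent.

Assessed value = $771,000 × 0.3 = $231,300
Taxable value = $231,300 − $96,000 = $135,300
Ashport ISD: $135,300 × 0.02257 = $3,053.721
Briarton Township: $135,300 × 0.00578 = $782.034
Levies subtotal = $3,835.755
After credit = $3,835.755 − $1,358 = $2,477.755
Total = $2,477.755 + $1,132 = $3,609.755

$3,609.76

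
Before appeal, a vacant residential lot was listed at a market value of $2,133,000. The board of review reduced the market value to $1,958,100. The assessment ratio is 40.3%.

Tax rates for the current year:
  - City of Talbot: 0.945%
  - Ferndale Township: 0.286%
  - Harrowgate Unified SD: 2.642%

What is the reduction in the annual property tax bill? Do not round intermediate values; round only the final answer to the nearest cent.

Old assessed value = $2,133,000 × 0.403 = $859,599
New assessed value = $1,958,100 × 0.403 = $789,114.3
Combined rate = 0.00945 + 0.00286 + 0.02642 = 0.03873
Old tax = $859,599 × 0.03873 = $33,292.26927
New tax = $789,114.3 × 0.03873 = $30,562.396839
Reduction = $33,292.26927 − $30,562.396839 = $2,729.872431

$2,729.87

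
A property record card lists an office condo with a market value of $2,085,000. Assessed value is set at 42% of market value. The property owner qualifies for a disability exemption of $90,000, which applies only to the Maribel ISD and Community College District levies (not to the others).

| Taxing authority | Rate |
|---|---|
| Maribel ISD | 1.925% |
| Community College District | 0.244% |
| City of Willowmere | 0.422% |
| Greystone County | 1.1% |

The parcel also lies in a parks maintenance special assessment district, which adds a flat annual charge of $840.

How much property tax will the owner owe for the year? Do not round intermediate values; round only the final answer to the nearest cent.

$31,209.99

Assessed value = $2,085,000 × 0.42 = $875,700
Maribel ISD: ($875,700 − $90,000) × 0.01925 = $785,700 × 0.01925 = $15,124.725
Community College District: ($875,700 − $90,000) × 0.00244 = $785,700 × 0.00244 = $1,917.108
City of Willowmere: $875,700 × 0.00422 = $3,695.454
Greystone County: $875,700 × 0.011 = $9,632.7
Levies subtotal = $30,369.987
Total = $30,369.987 + $840 = $31,209.987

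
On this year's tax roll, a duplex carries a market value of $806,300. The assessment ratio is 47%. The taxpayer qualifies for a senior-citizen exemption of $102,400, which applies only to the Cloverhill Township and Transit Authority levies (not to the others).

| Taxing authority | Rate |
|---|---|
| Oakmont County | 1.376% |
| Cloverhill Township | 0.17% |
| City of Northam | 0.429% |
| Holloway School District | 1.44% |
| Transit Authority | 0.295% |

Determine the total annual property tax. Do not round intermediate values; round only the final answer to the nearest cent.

Assessed value = $806,300 × 0.47 = $378,961
Oakmont County: $378,961 × 0.01376 = $5,214.50336
Cloverhill Township: ($378,961 − $102,400) × 0.0017 = $276,561 × 0.0017 = $470.1537
City of Northam: $378,961 × 0.00429 = $1,625.74269
Holloway School District: $378,961 × 0.0144 = $5,457.0384
Transit Authority: ($378,961 − $102,400) × 0.00295 = $276,561 × 0.00295 = $815.85495
Total = $13,583.2931

$13,583.29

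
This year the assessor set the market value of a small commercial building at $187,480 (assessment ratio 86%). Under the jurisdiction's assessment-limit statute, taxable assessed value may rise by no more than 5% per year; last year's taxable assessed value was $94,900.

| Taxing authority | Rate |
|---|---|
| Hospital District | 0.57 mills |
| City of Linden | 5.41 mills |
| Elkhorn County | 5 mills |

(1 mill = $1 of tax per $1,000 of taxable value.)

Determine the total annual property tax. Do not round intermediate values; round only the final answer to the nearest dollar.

Uncapped assessed value = $187,480 × 0.86 = $161,232.8
Cap limit = $94,900 × 1.05 = $99,645
Taxable assessed value = min($161,232.8, $99,645) = $99,645 (cap binds)
Hospital District: $99,645 × 0.00057 = $56.79765
City of Linden: $99,645 × 0.00541 = $539.07945
Elkhorn County: $99,645 × 0.005 = $498.225
Total = $1,094.1021

$1,094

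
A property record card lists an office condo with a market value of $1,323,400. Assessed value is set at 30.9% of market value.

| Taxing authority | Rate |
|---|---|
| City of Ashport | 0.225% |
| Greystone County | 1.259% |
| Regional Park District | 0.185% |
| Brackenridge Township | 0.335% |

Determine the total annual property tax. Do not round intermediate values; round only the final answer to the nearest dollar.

$8,195

Assessed value = $1,323,400 × 0.309 = $408,930.6
City of Ashport: $408,930.6 × 0.00225 = $920.09385
Greystone County: $408,930.6 × 0.01259 = $5,148.436254
Regional Park District: $408,930.6 × 0.00185 = $756.52161
Brackenridge Township: $408,930.6 × 0.00335 = $1,369.91751
Total = $920.09385 + $5,148.436254 + $756.52161 + $1,369.91751 = $8,194.969224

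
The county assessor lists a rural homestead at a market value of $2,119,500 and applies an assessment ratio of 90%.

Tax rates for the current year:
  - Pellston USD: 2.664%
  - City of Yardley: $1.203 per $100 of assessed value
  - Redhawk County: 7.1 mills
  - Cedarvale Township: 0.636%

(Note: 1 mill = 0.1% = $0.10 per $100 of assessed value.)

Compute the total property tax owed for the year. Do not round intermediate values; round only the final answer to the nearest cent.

$99,440.58

Assessed value = $2,119,500 × 0.9 = $1,907,550
Pellston USD: $1,907,550 × 0.02664 = $50,817.132
City of Yardley: $1,907,550 × 0.01203 = $22,947.8265
Redhawk County: $1,907,550 × 0.0071 = $13,543.605
Cedarvale Township: $1,907,550 × 0.00636 = $12,132.018
Total = $99,440.5815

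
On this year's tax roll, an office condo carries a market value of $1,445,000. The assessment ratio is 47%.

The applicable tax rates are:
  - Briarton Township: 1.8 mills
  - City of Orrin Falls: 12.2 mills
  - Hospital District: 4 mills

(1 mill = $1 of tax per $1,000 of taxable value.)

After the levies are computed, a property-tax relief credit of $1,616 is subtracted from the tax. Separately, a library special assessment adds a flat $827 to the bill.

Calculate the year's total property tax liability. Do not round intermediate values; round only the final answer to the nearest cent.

Assessed value = $1,445,000 × 0.47 = $679,150
Briarton Township: $679,150 × 0.0018 = $1,222.47
City of Orrin Falls: $679,150 × 0.0122 = $8,285.63
Hospital District: $679,150 × 0.004 = $2,716.6
Levies subtotal = $12,224.7
After credit = $12,224.7 − $1,616 = $10,608.7
Total = $10,608.7 + $827 = $11,435.7

$11,435.70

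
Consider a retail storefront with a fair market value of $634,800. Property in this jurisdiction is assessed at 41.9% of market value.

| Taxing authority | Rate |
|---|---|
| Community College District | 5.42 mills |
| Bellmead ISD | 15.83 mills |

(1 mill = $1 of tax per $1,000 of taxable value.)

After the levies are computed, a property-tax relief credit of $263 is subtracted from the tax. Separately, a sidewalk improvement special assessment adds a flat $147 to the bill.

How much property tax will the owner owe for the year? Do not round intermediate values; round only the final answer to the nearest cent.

Assessed value = $634,800 × 0.419 = $265,981.2
Community College District: $265,981.2 × 0.00542 = $1,441.618104
Bellmead ISD: $265,981.2 × 0.01583 = $4,210.482396
Levies subtotal = $5,652.1005
After credit = $5,652.1005 − $263 = $5,389.1005
Total = $5,389.1005 + $147 = $5,536.1005

$5,536.10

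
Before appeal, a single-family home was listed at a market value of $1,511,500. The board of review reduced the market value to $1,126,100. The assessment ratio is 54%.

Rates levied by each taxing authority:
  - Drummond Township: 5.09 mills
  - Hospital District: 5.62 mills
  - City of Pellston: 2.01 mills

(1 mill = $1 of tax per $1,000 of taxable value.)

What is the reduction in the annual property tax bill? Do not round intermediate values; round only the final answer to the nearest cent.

Old assessed value = $1,511,500 × 0.54 = $816,210
New assessed value = $1,126,100 × 0.54 = $608,094
Combined rate = 0.00509 + 0.00562 + 0.00201 = 0.01272
Old tax = $816,210 × 0.01272 = $10,382.1912
New tax = $608,094 × 0.01272 = $7,734.95568
Reduction = $10,382.1912 − $7,734.95568 = $2,647.23552

$2,647.24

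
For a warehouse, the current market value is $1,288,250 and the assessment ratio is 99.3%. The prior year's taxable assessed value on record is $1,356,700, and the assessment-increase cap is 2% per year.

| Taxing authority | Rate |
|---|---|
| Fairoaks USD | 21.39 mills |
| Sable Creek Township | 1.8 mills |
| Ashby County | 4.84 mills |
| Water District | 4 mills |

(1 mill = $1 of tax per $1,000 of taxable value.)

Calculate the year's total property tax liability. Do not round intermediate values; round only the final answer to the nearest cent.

Uncapped assessed value = $1,288,250 × 0.993 = $1,279,232.25
Cap limit = $1,356,700 × 1.02 = $1,383,834
Taxable assessed value = min($1,279,232.25, $1,383,834) = $1,279,232.25 (cap does not bind)
Fairoaks USD: $1,279,232.25 × 0.02139 = $27,362.7778275
Sable Creek Township: $1,279,232.25 × 0.0018 = $2,302.61805
Ashby County: $1,279,232.25 × 0.00484 = $6,191.48409
Water District: $1,279,232.25 × 0.004 = $5,116.929
Total = $40,973.8089675

$40,973.81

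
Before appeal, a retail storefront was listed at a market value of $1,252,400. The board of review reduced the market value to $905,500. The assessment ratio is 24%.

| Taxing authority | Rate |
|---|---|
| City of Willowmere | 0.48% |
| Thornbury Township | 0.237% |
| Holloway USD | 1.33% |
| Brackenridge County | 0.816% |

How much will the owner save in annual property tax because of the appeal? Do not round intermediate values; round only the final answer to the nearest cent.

Old assessed value = $1,252,400 × 0.24 = $300,576
New assessed value = $905,500 × 0.24 = $217,320
Combined rate = 0.0048 + 0.00237 + 0.0133 + 0.00816 = 0.02863
Old tax = $300,576 × 0.02863 = $8,605.49088
New tax = $217,320 × 0.02863 = $6,221.8716
Reduction = $8,605.49088 − $6,221.8716 = $2,383.61928

$2,383.62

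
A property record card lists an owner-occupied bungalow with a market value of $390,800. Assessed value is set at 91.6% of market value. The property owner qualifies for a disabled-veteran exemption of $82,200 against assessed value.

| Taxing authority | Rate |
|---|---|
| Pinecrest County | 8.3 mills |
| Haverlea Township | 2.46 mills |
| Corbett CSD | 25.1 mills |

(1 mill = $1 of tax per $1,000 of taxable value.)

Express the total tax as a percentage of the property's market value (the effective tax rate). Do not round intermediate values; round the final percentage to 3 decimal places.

Assessed value = $390,800 × 0.916 = $357,972.8
Taxable value = $357,972.8 − $82,200 = $275,772.8
Pinecrest County: $275,772.8 × 0.0083 = $2,288.91424
Haverlea Township: $275,772.8 × 0.00246 = $678.401088
Corbett CSD: $275,772.8 × 0.0251 = $6,921.89728
Total tax = $9,889.212608
Effective rate = $9,889.212608 ÷ $390,800 = 2.531% of market value

2.531%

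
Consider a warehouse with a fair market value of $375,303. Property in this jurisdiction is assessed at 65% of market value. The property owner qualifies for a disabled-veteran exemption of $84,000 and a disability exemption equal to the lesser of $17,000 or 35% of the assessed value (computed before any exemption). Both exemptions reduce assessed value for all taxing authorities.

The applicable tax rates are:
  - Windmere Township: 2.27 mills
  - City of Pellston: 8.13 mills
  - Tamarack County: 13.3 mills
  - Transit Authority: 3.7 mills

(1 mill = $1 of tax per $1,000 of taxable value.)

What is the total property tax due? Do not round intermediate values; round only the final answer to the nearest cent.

$3,916.75

Assessed value = $375,303 × 0.65 = $243,946.95
Disability exemption = min($17,000, 35% × $243,946.95) = min($17,000, $85,381.4325) = $17,000 (dollar cap binds)
Taxable value = $243,946.95 − $84,000 − $17,000 = $142,946.95
Windmere Township: $142,946.95 × 0.00227 = $324.4895765
City of Pellston: $142,946.95 × 0.00813 = $1,162.1587035
Tamarack County: $142,946.95 × 0.0133 = $1,901.194435
Transit Authority: $142,946.95 × 0.0037 = $528.903715
Total = $3,916.74643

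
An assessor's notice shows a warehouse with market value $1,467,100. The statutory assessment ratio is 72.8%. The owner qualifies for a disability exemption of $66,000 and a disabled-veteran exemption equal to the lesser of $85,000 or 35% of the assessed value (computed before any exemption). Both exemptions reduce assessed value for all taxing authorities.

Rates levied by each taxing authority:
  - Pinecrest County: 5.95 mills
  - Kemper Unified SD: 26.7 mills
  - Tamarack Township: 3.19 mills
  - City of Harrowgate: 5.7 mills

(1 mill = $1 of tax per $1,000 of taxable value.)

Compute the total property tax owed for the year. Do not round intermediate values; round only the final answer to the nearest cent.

Assessed value = $1,467,100 × 0.728 = $1,068,048.8
Disabled-veteran exemption = min($85,000, 35% × $1,068,048.8) = min($85,000, $373,817.08) = $85,000 (dollar cap binds)
Taxable value = $1,068,048.8 − $66,000 − $85,000 = $917,048.8
Pinecrest County: $917,048.8 × 0.00595 = $5,456.44036
Kemper Unified SD: $917,048.8 × 0.0267 = $24,485.20296
Tamarack Township: $917,048.8 × 0.00319 = $2,925.385672
City of Harrowgate: $917,048.8 × 0.0057 = $5,227.17816
Total = $38,094.207152

$38,094.21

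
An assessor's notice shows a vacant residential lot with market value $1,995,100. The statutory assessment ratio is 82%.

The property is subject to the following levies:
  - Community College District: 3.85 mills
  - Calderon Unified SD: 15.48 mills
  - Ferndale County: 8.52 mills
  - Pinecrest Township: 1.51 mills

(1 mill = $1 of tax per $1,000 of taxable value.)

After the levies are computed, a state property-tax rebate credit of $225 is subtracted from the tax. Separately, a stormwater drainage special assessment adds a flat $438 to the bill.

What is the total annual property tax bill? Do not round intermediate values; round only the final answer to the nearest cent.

Assessed value = $1,995,100 × 0.82 = $1,635,982
Community College District: $1,635,982 × 0.00385 = $6,298.5307
Calderon Unified SD: $1,635,982 × 0.01548 = $25,325.00136
Ferndale County: $1,635,982 × 0.00852 = $13,938.56664
Pinecrest Township: $1,635,982 × 0.00151 = $2,470.33282
Levies subtotal = $48,032.43152
After credit = $48,032.43152 − $225 = $47,807.43152
Total = $47,807.43152 + $438 = $48,245.43152

$48,245.43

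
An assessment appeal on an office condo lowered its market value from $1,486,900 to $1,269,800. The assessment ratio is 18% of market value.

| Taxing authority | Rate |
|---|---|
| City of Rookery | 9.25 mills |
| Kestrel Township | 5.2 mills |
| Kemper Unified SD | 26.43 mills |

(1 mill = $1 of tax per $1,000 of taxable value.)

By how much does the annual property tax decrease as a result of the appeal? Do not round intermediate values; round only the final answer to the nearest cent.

Old assessed value = $1,486,900 × 0.18 = $267,642
New assessed value = $1,269,800 × 0.18 = $228,564
Combined rate = 0.00925 + 0.0052 + 0.02643 = 0.04088
Old tax = $267,642 × 0.04088 = $10,941.20496
New tax = $228,564 × 0.04088 = $9,343.69632
Reduction = $10,941.20496 − $9,343.69632 = $1,597.50864

$1,597.51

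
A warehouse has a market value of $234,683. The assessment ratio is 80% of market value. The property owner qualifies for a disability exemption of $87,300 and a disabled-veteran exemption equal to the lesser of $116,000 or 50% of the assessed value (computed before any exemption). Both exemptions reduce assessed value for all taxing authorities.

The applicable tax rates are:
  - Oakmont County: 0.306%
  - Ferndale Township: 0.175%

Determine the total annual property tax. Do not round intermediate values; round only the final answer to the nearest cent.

Assessed value = $234,683 × 0.8 = $187,746.4
Disabled-veteran exemption = min($116,000, 50% × $187,746.4) = min($116,000, $93,873.2) = $93,873.2 (percentage binds)
Taxable value = $187,746.4 − $87,300 − $93,873.2 = $6,573.2
Oakmont County: $6,573.2 × 0.00306 = $20.113992
Ferndale Township: $6,573.2 × 0.00175 = $11.5031
Total = $31.617092

$31.62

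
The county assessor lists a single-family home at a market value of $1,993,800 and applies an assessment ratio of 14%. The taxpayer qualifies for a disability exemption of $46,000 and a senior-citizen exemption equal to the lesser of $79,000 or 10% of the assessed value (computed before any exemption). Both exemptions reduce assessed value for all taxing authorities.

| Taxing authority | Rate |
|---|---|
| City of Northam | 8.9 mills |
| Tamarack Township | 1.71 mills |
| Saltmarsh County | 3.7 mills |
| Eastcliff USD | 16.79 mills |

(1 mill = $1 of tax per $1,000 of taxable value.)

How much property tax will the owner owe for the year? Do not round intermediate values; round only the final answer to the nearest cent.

Assessed value = $1,993,800 × 0.14 = $279,132
Senior-citizen exemption = min($79,000, 10% × $279,132) = min($79,000, $27,913.2) = $27,913.2 (percentage binds)
Taxable value = $279,132 − $46,000 − $27,913.2 = $205,218.8
City of Northam: $205,218.8 × 0.0089 = $1,826.44732
Tamarack Township: $205,218.8 × 0.00171 = $350.924148
Saltmarsh County: $205,218.8 × 0.0037 = $759.30956
Eastcliff USD: $205,218.8 × 0.01679 = $3,445.623652
Total = $6,382.30468

$6,382.30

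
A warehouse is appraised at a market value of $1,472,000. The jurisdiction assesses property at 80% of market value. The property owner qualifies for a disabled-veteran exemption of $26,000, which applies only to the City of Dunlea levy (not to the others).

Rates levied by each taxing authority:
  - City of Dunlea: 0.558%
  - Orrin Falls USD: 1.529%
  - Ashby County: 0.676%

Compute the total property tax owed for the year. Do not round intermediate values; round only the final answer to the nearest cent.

Assessed value = $1,472,000 × 0.8 = $1,177,600
City of Dunlea: ($1,177,600 − $26,000) × 0.00558 = $1,151,600 × 0.00558 = $6,425.928
Orrin Falls USD: $1,177,600 × 0.01529 = $18,005.504
Ashby County: $1,177,600 × 0.00676 = $7,960.576
Total = $32,392.008

$32,392.01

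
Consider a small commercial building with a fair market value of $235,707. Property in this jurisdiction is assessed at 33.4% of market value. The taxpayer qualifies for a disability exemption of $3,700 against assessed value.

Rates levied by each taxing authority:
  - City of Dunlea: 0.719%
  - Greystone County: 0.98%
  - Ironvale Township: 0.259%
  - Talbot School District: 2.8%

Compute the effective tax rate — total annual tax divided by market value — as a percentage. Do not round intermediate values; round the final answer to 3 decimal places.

Assessed value = $235,707 × 0.334 = $78,726.138
Taxable value = $78,726.138 − $3,700 = $75,026.138
City of Dunlea: $75,026.138 × 0.00719 = $539.43793222
Greystone County: $75,026.138 × 0.0098 = $735.2561524
Ironvale Township: $75,026.138 × 0.00259 = $194.31769742
Talbot School District: $75,026.138 × 0.028 = $2,100.731864
Total tax = $3,569.74364604
Effective rate = $3,569.74364604 ÷ $235,707 = 1.514% of market value

1.514%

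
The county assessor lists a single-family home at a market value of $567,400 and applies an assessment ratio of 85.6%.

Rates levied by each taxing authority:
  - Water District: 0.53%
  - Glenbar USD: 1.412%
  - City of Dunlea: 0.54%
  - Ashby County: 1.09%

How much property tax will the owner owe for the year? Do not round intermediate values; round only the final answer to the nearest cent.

$17,349.00

Assessed value = $567,400 × 0.856 = $485,694.4
Water District: $485,694.4 × 0.0053 = $2,574.18032
Glenbar USD: $485,694.4 × 0.01412 = $6,858.004928
City of Dunlea: $485,694.4 × 0.0054 = $2,622.74976
Ashby County: $485,694.4 × 0.0109 = $5,294.06896
Total = $2,574.18032 + $6,858.004928 + $2,622.74976 + $5,294.06896 = $17,349.003968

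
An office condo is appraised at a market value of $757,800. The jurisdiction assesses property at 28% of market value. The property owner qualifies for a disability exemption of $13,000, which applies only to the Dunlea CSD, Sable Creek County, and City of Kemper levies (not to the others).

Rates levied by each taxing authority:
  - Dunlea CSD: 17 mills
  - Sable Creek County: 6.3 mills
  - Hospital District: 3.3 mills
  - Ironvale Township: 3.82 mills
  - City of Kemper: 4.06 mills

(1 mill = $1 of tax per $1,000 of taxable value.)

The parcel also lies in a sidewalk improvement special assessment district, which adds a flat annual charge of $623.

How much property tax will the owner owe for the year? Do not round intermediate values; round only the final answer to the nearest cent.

$7,583.42

Assessed value = $757,800 × 0.28 = $212,184
Dunlea CSD: ($212,184 − $13,000) × 0.017 = $199,184 × 0.017 = $3,386.128
Sable Creek County: ($212,184 − $13,000) × 0.0063 = $199,184 × 0.0063 = $1,254.8592
Hospital District: $212,184 × 0.0033 = $700.2072
Ironvale Township: $212,184 × 0.00382 = $810.54288
City of Kemper: ($212,184 − $13,000) × 0.00406 = $199,184 × 0.00406 = $808.68704
Levies subtotal = $6,960.42432
Total = $6,960.42432 + $623 = $7,583.42432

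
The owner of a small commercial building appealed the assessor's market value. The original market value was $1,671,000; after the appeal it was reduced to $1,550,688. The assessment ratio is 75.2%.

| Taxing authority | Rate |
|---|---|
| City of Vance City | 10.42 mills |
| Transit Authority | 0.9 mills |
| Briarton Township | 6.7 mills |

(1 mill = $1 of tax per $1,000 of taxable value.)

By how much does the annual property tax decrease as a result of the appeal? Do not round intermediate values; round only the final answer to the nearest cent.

Old assessed value = $1,671,000 × 0.752 = $1,256,592
New assessed value = $1,550,688 × 0.752 = $1,166,117.376
Combined rate = 0.01042 + 0.0009 + 0.0067 = 0.01802
Old tax = $1,256,592 × 0.01802 = $22,643.78784
New tax = $1,166,117.376 × 0.01802 = $21,013.43511552
Reduction = $22,643.78784 − $21,013.43511552 = $1,630.35272448

$1,630.35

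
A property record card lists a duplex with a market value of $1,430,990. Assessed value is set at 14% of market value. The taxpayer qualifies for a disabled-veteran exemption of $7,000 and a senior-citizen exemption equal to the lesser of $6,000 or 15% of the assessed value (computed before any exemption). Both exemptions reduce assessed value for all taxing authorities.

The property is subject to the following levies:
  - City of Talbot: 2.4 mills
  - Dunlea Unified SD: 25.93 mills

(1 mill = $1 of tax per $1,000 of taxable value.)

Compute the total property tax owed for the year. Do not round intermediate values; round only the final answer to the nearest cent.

Assessed value = $1,430,990 × 0.14 = $200,338.6
Senior-citizen exemption = min($6,000, 15% × $200,338.6) = min($6,000, $30,050.79) = $6,000 (dollar cap binds)
Taxable value = $200,338.6 − $7,000 − $6,000 = $187,338.6
City of Talbot: $187,338.6 × 0.0024 = $449.61264
Dunlea Unified SD: $187,338.6 × 0.02593 = $4,857.689898
Total = $5,307.302538

$5,307.30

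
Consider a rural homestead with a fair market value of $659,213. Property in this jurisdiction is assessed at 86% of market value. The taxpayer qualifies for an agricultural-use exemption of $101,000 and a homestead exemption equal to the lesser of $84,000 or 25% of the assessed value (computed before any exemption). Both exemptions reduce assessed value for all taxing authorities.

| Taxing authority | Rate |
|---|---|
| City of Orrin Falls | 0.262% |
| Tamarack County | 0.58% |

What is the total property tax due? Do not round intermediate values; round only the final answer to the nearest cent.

Assessed value = $659,213 × 0.86 = $566,923.18
Homestead exemption = min($84,000, 25% × $566,923.18) = min($84,000, $141,730.795) = $84,000 (dollar cap binds)
Taxable value = $566,923.18 − $101,000 − $84,000 = $381,923.18
City of Orrin Falls: $381,923.18 × 0.00262 = $1,000.6387316
Tamarack County: $381,923.18 × 0.0058 = $2,215.154444
Total = $3,215.7931756

$3,215.79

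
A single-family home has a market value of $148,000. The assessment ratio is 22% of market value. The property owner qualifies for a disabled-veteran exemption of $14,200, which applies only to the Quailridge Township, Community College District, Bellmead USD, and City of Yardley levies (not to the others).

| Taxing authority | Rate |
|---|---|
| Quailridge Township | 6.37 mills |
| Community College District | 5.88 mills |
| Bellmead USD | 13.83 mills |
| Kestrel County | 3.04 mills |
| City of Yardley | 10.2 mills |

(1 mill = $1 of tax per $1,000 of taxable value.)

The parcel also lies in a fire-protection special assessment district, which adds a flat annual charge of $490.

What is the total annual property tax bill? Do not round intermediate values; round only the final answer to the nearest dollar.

Assessed value = $148,000 × 0.22 = $32,560
Quailridge Township: ($32,560 − $14,200) × 0.00637 = $18,360 × 0.00637 = $116.9532
Community College District: ($32,560 − $14,200) × 0.00588 = $18,360 × 0.00588 = $107.9568
Bellmead USD: ($32,560 − $14,200) × 0.01383 = $18,360 × 0.01383 = $253.9188
Kestrel County: $32,560 × 0.00304 = $98.9824
City of Yardley: ($32,560 − $14,200) × 0.0102 = $18,360 × 0.0102 = $187.272
Levies subtotal = $765.0832
Total = $765.0832 + $490 = $1,255.0832

$1,255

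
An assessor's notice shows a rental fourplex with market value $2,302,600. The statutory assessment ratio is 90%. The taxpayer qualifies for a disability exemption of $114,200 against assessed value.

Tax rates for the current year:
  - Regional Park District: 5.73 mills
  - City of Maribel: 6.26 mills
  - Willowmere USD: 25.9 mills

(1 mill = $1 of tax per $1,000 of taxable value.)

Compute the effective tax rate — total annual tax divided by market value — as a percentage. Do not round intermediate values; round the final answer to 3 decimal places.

3.222%

Assessed value = $2,302,600 × 0.9 = $2,072,340
Taxable value = $2,072,340 − $114,200 = $1,958,140
Regional Park District: $1,958,140 × 0.00573 = $11,220.1422
City of Maribel: $1,958,140 × 0.00626 = $12,257.9564
Willowmere USD: $1,958,140 × 0.0259 = $50,715.826
Total tax = $74,193.9246
Effective rate = $74,193.9246 ÷ $2,302,600 = 3.222% of market value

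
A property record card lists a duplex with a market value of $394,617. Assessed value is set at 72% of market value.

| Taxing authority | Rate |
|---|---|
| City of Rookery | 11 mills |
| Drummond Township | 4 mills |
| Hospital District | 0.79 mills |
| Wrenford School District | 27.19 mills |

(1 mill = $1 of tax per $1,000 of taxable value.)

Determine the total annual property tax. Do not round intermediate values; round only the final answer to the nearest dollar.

Assessed value = $394,617 × 0.72 = $284,124.24
City of Rookery: $284,124.24 × 0.011 = $3,125.36664
Drummond Township: $284,124.24 × 0.004 = $1,136.49696
Hospital District: $284,124.24 × 0.00079 = $224.4581496
Wrenford School District: $284,124.24 × 0.02719 = $7,725.3380856
Total = $3,125.36664 + $1,136.49696 + $224.4581496 + $7,725.3380856 = $12,211.6598352

$12,212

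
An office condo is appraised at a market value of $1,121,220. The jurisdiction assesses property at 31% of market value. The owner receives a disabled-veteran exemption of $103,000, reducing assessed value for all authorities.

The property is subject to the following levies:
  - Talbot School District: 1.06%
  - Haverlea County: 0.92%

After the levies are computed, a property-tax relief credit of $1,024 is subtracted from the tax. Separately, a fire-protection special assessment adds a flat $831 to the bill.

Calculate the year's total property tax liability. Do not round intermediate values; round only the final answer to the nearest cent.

Assessed value = $1,121,220 × 0.31 = $347,578.2
Taxable value = $347,578.2 − $103,000 = $244,578.2
Talbot School District: $244,578.2 × 0.0106 = $2,592.52892
Haverlea County: $244,578.2 × 0.0092 = $2,250.11944
Levies subtotal = $4,842.64836
After credit = $4,842.64836 − $1,024 = $3,818.64836
Total = $3,818.64836 + $831 = $4,649.64836

$4,649.65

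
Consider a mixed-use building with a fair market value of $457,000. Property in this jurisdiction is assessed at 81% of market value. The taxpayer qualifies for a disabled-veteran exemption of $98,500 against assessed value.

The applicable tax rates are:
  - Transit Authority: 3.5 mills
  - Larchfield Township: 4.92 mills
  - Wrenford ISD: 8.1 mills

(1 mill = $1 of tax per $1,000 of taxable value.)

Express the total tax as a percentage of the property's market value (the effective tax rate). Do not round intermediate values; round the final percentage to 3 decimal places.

Assessed value = $457,000 × 0.81 = $370,170
Taxable value = $370,170 − $98,500 = $271,670
Transit Authority: $271,670 × 0.0035 = $950.845
Larchfield Township: $271,670 × 0.00492 = $1,336.6164
Wrenford ISD: $271,670 × 0.0081 = $2,200.527
Total tax = $4,487.9884
Effective rate = $4,487.9884 ÷ $457,000 = 0.982% of market value

0.982%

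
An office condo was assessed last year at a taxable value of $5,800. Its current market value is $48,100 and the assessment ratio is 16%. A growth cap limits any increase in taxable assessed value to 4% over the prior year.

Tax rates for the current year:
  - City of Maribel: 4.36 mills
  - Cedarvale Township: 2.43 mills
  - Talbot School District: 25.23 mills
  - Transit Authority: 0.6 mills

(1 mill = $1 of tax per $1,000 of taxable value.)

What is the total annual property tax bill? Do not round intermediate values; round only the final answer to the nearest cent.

$196.76

Uncapped assessed value = $48,100 × 0.16 = $7,696
Cap limit = $5,800 × 1.04 = $6,032
Taxable assessed value = min($7,696, $6,032) = $6,032 (cap binds)
City of Maribel: $6,032 × 0.00436 = $26.29952
Cedarvale Township: $6,032 × 0.00243 = $14.65776
Talbot School District: $6,032 × 0.02523 = $152.18736
Transit Authority: $6,032 × 0.0006 = $3.6192
Total = $196.76384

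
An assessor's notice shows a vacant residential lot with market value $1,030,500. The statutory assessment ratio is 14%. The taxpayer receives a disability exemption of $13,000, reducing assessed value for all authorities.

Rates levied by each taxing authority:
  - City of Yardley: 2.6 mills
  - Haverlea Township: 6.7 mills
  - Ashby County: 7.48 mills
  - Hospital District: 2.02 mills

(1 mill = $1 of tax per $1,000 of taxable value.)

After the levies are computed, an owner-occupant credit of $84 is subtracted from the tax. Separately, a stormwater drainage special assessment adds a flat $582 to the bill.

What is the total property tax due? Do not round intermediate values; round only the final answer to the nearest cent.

$2,965.88

Assessed value = $1,030,500 × 0.14 = $144,270
Taxable value = $144,270 − $13,000 = $131,270
City of Yardley: $131,270 × 0.0026 = $341.302
Haverlea Township: $131,270 × 0.0067 = $879.509
Ashby County: $131,270 × 0.00748 = $981.8996
Hospital District: $131,270 × 0.00202 = $265.1654
Levies subtotal = $2,467.876
After credit = $2,467.876 − $84 = $2,383.876
Total = $2,383.876 + $582 = $2,965.876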